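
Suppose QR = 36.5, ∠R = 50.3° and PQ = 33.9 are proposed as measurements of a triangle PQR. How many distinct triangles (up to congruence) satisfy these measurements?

QR·sin R = 36.5·sin(50.3°) ≈ 28.08.
Since QR sin R < PQ < QR (28.08 < 33.9 < 36.5), two triangles exist.

2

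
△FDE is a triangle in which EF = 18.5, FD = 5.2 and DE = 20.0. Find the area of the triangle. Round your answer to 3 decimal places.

area ≈ 47.483

Semiperimeter s = (20 + 18.5 + 5.2)/2 = 21.85.
Heron's formula: area = √(21.85·1.85·3.35·16.65) ≈ 47.483.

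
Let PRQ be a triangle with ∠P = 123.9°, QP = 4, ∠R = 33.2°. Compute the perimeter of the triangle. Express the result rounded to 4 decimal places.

The third angle is ∠Q = 180° − ∠P − ∠R = 22.90°.
Law of sines: RQ = QP·sin P/sin R ≈ 6.0633.
Law of sines: PR = QP·sin Q/sin R ≈ 2.8426.
Semiperimeter s = (6.0633+4+2.8426)/2 = 6.453.
Perimeter = 6.0633 + 4 + 2.8426 = 12.906.

perimeter ≈ 12.9059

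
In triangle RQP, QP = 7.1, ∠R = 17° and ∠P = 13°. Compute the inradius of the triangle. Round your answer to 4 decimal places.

r ≈ 0.7850

The third angle is ∠Q = 180° − ∠P − ∠R = 150.00°.
Law of sines: PR = QP·sin Q/sin R ≈ 12.142.
Law of sines: RQ = QP·sin P/sin R ≈ 5.4627.
Area = ½·QP·PR·sin P ≈ 9.6964.
Semiperimeter s = (7.1+12.142+5.4627)/2 = 12.352.
Inradius = area/s = 9.6964/12.352 ≈ 0.78498.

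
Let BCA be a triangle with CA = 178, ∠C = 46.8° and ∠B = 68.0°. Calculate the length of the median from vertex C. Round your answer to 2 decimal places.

m_C ≈ 161.65

The third angle is ∠A = 180° − ∠B − ∠C = 65.20°.
Law of sines: AB = CA·sin C/sin B ≈ 139.95.
Law of sines: BC = CA·sin A/sin B ≈ 174.27.
Median from C: ½√(2·BC² + 2·CA² − AB²) ≈ 161.65.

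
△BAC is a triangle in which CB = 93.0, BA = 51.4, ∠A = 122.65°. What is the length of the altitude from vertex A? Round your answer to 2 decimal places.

Law of sines: sin C = BA·sin A/CB ≈ 0.46535.
Since CB ≥ BA, only the acute value applies: ∠C ≈ 27.73°.
Then ∠B = 180° − ∠A − ∠C ≈ 29.62°.
Law of sines gives AC = CB·sin B/sin A ≈ 54.586.
Area = ½·CB·BA·sin B ≈ 1181.2.
The altitude from A has length 2·area/CB ≈ 25.402.

h_A ≈ 25.40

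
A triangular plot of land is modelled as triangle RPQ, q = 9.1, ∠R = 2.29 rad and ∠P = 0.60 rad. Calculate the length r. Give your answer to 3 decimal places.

27.501

The third angle is ∠Q = π − ∠R − ∠P = 0.252 rad.
Law of sines: r = q·sin R/sin Q ≈ 27.501.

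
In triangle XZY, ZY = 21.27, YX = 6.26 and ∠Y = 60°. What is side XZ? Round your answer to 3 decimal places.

By the law of cosines, XZ² = ZY² + YX² − 2·ZY·YX·cos Y = 358.45, so XZ ≈ 18.933.

18.933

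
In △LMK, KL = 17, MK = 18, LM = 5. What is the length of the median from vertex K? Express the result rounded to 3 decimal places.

17.328

Median from K: ½√(2·MK² + 2·KL² − LM²) ≈ 17.328.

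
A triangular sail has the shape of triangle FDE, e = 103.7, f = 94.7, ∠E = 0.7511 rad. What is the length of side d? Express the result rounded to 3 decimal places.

150.319

Law of sines: sin F = f·sin E/e ≈ 0.62321.
Since e ≥ f, only the acute value applies: ∠F ≈ 0.6728 rad.
Then ∠D = π − ∠E − ∠F ≈ 1.7176 rad.
Law of sines gives d = e·sin D/sin E ≈ 150.32.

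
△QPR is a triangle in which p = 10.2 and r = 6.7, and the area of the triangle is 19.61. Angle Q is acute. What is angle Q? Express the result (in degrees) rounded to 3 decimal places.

∠Q ≈ 35.022°

From area = ½·p·r·sin Q, we get sin Q = 2·area/(p·r) ≈ 0.57390.
Taking the acute solution, ∠Q ≈ 35.02°.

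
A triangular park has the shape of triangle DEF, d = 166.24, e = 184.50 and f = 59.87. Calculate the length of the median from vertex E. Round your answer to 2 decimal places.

Median from E: ½√(2·f² + 2·d² − e²) ≈ 84.262.

m_E ≈ 84.26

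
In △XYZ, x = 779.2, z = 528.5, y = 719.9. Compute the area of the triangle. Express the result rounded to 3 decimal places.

184181.110

Semiperimeter s = (779.2 + 719.9 + 528.5)/2 = 1013.8.
Heron's formula: area = √(1013.8·234.6·293.9·485.3) ≈ 1.8418e+05.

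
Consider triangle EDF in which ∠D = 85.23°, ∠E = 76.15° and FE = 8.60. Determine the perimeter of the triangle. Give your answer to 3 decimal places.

19.734

The third angle is ∠F = 180° − ∠E − ∠D = 18.62°.
Law of sines: DF = FE·sin E/sin D ≈ 8.379.
Law of sines: ED = FE·sin F/sin D ≈ 2.7554.
Semiperimeter s = (8.379+8.6+2.7554)/2 = 9.8672.
Perimeter = 8.379 + 8.6 + 2.7554 = 19.734.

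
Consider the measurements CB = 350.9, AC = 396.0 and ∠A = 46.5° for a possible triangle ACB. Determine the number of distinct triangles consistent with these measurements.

2

AC·sin A = 396.0·sin(46.5°) ≈ 287.2.
Since AC sin A < CB < AC (287.2 < 350.9 < 396.0), two triangles exist.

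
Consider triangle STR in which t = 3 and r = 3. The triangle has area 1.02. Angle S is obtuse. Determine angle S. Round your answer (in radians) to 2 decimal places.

From area = ½·t·r·sin S, we get sin S = 2·area/(t·r) ≈ 0.22667.
Taking the obtuse solution, ∠S ≈ 2.913 rad.

∠S ≈ 2.91 rad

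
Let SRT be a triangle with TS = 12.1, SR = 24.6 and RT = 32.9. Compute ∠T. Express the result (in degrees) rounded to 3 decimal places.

38.435

By the law of cosines, cos T = (RT² + TS² − SR²) / (2·RT·TS) ≈ 0.78332, so ∠T ≈ 38.43°.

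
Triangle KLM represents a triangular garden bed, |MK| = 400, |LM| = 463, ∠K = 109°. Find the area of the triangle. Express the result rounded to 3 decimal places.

25878.091

Law of sines: sin L = |MK|·sin K/|LM| ≈ 0.81686.
Since |LM| ≥ |MK|, only the acute value applies: ∠L ≈ 54.77°.
Then ∠M = 180° − ∠K − ∠L ≈ 16.23°.
Law of sines gives |KL| = |LM|·sin M/sin K ≈ 136.85.
Area = ½·|LM|·|MK|·sin M ≈ 25878.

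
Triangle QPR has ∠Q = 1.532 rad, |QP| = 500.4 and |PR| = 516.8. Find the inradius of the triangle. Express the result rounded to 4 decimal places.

Law of sines: sin R = |QP|·sin Q/|PR| ≈ 0.96754.
Since |PR| ≥ |QP|, only the acute value applies: ∠R ≈ 1.315 rad.
Then ∠P = π − ∠Q − ∠R ≈ 0.294 rad.
Law of sines gives |RQ| = |PR|·sin P/sin Q ≈ 150.02.
Area = ½·|PR|·|QP|·sin P ≈ 37506.
Semiperimeter s = (516.8+150.02+500.4)/2 = 583.61.
Inradius = area/s = 37506/583.61 ≈ 64.266.

r ≈ 64.2661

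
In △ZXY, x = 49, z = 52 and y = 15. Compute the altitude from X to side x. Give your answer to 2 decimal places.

Semiperimeter s = (52 + 49 + 15)/2 = 58.
Heron's formula: area = √(58·6·9·43) ≈ 366.98.
The altitude from X has length 2·area/x ≈ 14.979.

h_X ≈ 14.98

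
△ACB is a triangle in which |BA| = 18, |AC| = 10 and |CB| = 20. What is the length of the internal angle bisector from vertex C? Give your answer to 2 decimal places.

By the law of cosines, cos C = (|AC|² + |CB|² − |BA|²) / (2·|AC|·|CB|) ≈ 0.44000, so ∠C ≈ 63.90°.
The bisector from C has length 2·|AC|·|CB|·cos(∠C/2)/(|AC|+|CB|) ≈ 11.314.

t_C ≈ 11.31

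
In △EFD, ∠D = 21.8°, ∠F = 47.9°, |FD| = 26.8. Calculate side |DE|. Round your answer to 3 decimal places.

21.202

The third angle is ∠E = 180° − ∠F − ∠D = 110.30°.
Law of sines: |DE| = |FD|·sin F/sin E ≈ 21.202.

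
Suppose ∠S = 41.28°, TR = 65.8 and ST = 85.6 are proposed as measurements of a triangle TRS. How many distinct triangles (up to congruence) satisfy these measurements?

ST·sin S = 85.6·sin(41.28°) ≈ 56.47.
Since ST sin S < TR < ST (56.47 < 65.8 < 85.6), two triangles exist.

2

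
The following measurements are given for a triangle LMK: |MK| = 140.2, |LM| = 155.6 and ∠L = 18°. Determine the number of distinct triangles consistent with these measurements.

2

|LM|·sin L = 155.6·sin(18°) ≈ 48.08.
Since |LM| sin L < |MK| < |LM| (48.08 < 140.2 < 155.6), two triangles exist.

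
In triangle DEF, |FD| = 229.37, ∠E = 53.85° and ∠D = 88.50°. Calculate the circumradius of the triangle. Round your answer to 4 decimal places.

R ≈ 142.0291

The third angle is ∠F = 180° − ∠D − ∠E = 37.65°.
Law of sines: |EF| = |FD|·sin D/sin E ≈ 283.96.
Law of sines: |DE| = |FD|·sin F/sin E ≈ 173.51.
Circumradius = |FD|/(2 sin E) ≈ 142.03.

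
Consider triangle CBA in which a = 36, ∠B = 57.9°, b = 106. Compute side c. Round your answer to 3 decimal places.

Law of sines: sin A = a·sin B/b ≈ 0.28770.
Since b ≥ a, only the acute value applies: ∠A ≈ 16.72°.
Then ∠C = 180° − ∠B − ∠A ≈ 105.38°.
Law of sines gives c = b·sin C/sin B ≈ 120.65.

120.649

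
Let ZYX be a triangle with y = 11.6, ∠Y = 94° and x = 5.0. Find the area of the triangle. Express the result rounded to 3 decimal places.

area ≈ 25.249

Law of sines: sin X = x·sin Y/y ≈ 0.42998.
Since y ≥ x, only the acute value applies: ∠X ≈ 25.47°.
Then ∠Z = 180° − ∠Y − ∠X ≈ 60.53°.
Law of sines gives z = y·sin Z/sin Y ≈ 10.124.
Area = ½·y·x·sin Z ≈ 25.249.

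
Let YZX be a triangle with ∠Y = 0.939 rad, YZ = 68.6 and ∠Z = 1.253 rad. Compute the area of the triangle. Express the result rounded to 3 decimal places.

2218.087

The third angle is ∠X = π − ∠Y − ∠Z = 0.950 rad.
Law of sines: ZX = YZ·sin Y/sin X ≈ 68.076.
Law of sines: XY = YZ·sin Z/sin X ≈ 80.136.
Area = ½·YZ·ZX·sin Z ≈ 2218.1.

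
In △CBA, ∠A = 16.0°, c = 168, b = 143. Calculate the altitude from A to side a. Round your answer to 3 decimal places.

h_A ≈ 132.803

By the law of cosines, a² = c² + b² − 2·c·b·cos A = 2486.3, so a ≈ 49.863.
Area = ½·c·b·sin A ≈ 3311.
The altitude from A has length 2·area/a ≈ 132.8.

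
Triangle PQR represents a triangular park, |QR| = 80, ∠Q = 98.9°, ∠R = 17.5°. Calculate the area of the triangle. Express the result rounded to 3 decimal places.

The third angle is ∠P = 180° − ∠Q − ∠R = 63.60°.
Law of sines: |RP| = |QR|·sin Q/sin P ≈ 88.239.
Law of sines: |PQ| = |QR|·sin R/sin P ≈ 26.857.
Area = ½·|QR|·|RP|·sin R ≈ 1061.4.

area ≈ 1061.360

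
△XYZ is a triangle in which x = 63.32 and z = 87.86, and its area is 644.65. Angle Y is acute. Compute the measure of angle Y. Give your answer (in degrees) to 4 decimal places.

∠Y ≈ 13.4002°

From area = ½·z·x·sin Y, we get sin Y = 2·area/(z·x) ≈ 0.23175.
Taking the acute solution, ∠Y ≈ 13.40°.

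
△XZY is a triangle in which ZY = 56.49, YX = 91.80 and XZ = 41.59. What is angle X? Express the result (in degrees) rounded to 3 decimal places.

24.182

By the law of cosines, cos X = (YX² + XZ² − ZY²) / (2·YX·XZ) ≈ 0.91225, so ∠X ≈ 24.18°.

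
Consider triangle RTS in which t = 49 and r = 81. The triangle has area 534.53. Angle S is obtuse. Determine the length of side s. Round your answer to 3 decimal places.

128.867

From area = ½·r·t·sin S, we get sin S = 2·area/(r·t) ≈ 0.26935.
Taking the obtuse solution, ∠S ≈ 164.37°.
Law of cosines then gives s ≈ 128.87.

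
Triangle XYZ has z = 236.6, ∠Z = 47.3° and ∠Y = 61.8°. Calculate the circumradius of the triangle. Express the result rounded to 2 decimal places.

160.97

The third angle is ∠X = 180° − ∠Y − ∠Z = 70.90°.
Law of sines: x = z·sin X/sin Z ≈ 304.22.
Law of sines: y = z·sin Y/sin Z ≈ 283.73.
Circumradius = z/(2 sin Z) ≈ 160.97.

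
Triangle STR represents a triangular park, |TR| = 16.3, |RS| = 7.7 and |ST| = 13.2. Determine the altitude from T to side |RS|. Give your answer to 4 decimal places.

13.0338

Semiperimeter s = (16.3 + 7.7 + 13.2)/2 = 18.6.
Heron's formula: area = √(18.6·2.3·10.9·5.4) ≈ 50.18.
The altitude from T has length 2·area/|RS| ≈ 13.034.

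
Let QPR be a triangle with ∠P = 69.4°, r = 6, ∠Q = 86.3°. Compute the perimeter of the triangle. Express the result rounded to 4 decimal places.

The third angle is ∠R = 180° − ∠Q − ∠P = 24.30°.
Law of sines: q = r·sin Q/sin R ≈ 14.55.
Law of sines: p = r·sin P/sin R ≈ 13.648.
Semiperimeter s = (14.55+13.648+6)/2 = 17.099.
Perimeter = 14.55 + 13.648 + 6 = 34.198.

perimeter ≈ 34.1979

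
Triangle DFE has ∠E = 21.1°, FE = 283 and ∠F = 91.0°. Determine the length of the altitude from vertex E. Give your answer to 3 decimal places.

h_E ≈ 282.957

The third angle is ∠D = 180° − ∠F − ∠E = 67.90°.
Law of sines: ED = FE·sin F/sin D ≈ 305.39.
Law of sines: DF = FE·sin E/sin D ≈ 109.96.
Area = ½·FE·ED·sin E ≈ 15557.
The altitude from E has length 2·area/DF ≈ 282.96.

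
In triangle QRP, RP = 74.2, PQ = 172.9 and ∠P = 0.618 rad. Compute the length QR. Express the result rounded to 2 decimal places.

By the law of cosines, QR² = RP² + PQ² − 2·RP·PQ·cos P = 14487, so QR ≈ 120.36.

120.36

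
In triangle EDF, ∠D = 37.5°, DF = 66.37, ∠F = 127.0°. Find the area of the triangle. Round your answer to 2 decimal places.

The third angle is ∠E = 180° − ∠D − ∠F = 15.50°.
Law of sines: FE = DF·sin D/sin E ≈ 151.19.
Law of sines: ED = DF·sin F/sin E ≈ 198.35.
Area = ½·DF·FE·sin F ≈ 4006.9.

area ≈ 4006.92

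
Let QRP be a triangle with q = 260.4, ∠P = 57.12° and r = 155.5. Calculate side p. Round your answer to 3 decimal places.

By the law of cosines, p² = q² + r² − 2·q·r·cos P = 48023, so p ≈ 219.14.

219.143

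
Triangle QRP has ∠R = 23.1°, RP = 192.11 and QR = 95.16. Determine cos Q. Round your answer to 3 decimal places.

cos Q ≈ -0.734

By the law of cosines, PQ² = QR² + RP² − 2·QR·RP·cos R = 12331, so PQ ≈ 111.04.
Law of cosines again: cos Q = (PQ² + QR² − RP²)/(2·PQ·QR) ≈ -0.73436, so ∠Q ≈ 137.25°.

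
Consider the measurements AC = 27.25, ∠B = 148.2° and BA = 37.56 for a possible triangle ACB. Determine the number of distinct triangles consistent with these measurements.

BA·sin B = 37.56·sin(148.2°) ≈ 19.79.
Since ∠B is not acute, a triangle exists only if AC > BA; here AC ≤ BA, so there is no triangle.

0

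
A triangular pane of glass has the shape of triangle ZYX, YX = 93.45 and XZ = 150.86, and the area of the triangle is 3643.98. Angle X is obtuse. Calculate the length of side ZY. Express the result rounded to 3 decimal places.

From area = ½·YX·XZ·sin X, we get sin X = 2·area/(YX·XZ) ≈ 0.51695.
Taking the obtuse solution, ∠X ≈ 148.87°.
Law of cosines then gives ZY ≈ 235.85.

235.855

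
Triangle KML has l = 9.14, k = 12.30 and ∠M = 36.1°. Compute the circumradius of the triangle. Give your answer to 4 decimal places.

By the law of cosines, m² = l² + k² − 2·l·k·cos M = 53.158, so m ≈ 7.2909.
Area = ½·l·k·sin M ≈ 33.119.
Circumradius = m/(2 sin M) ≈ 6.1872.

R ≈ 6.1872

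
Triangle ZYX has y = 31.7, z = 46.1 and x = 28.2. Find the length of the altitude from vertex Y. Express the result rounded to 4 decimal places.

h_Y ≈ 27.7299

Semiperimeter s = (46.1 + 31.7 + 28.2)/2 = 53.
Heron's formula: area = √(53·6.9·21.3·24.8) ≈ 439.52.
The altitude from Y has length 2·area/y ≈ 27.73.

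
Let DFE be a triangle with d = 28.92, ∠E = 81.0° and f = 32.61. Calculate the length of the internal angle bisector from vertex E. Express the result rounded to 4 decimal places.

t_E ≈ 23.3098

By the law of cosines, e² = d² + f² − 2·d·f·cos E = 1604.7, so e ≈ 40.059.
The bisector from E has length 2·d·f·cos(∠E/2)/(d+f) ≈ 23.31.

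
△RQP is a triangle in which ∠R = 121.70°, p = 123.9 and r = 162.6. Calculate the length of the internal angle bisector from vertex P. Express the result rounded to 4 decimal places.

Law of sines: sin P = p·sin R/r ≈ 0.64831.
Since r ≥ p, only the acute value applies: ∠P ≈ 40.41°.
Then ∠Q = 180° − ∠R − ∠P ≈ 17.89°.
Law of sines gives q = r·sin Q/sin R ≈ 58.694.
The bisector from P has length 2·r·q·cos(∠P/2)/(r+q) ≈ 80.944.

80.9438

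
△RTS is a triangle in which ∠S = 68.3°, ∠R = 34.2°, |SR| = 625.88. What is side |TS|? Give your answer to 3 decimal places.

The third angle is ∠T = 180° − ∠S − ∠R = 77.50°.
Law of sines: |TS| = |SR|·sin R/sin T ≈ 360.34.

360.338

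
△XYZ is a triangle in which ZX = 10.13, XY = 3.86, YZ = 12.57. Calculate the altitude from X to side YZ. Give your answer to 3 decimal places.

2.661

Semiperimeter s = (12.57 + 10.13 + 3.86)/2 = 13.28.
Heron's formula: area = √(13.28·0.71·3.15·9.42) ≈ 16.727.
The altitude from X has length 2·area/YZ ≈ 2.6614.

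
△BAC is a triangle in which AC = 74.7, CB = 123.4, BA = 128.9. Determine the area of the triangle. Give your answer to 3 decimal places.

4488.235

Semiperimeter s = (74.7 + 123.4 + 128.9)/2 = 163.5.
Heron's formula: area = √(163.5·88.8·40.1·34.6) ≈ 4488.2.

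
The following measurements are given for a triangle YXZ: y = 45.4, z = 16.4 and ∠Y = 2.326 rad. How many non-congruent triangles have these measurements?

1

z·sin Y = 16.4·sin(2.326 rad) ≈ 11.94.
Since ∠Y is not acute, a triangle exists only if y > z; here y > z, so there is exactly one triangle.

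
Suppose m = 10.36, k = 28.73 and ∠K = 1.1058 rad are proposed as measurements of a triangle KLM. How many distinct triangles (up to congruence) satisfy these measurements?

1

m·sin K = 10.36·sin(1.1058 rad) ≈ 9.26.
Since k ≥ m, exactly one triangle exists.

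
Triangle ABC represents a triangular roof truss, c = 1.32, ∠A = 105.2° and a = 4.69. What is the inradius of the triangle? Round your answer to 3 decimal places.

Law of sines: sin C = c·sin A/a ≈ 0.27160.
Since a ≥ c, only the acute value applies: ∠C ≈ 15.76°.
Then ∠B = 180° − ∠A − ∠C ≈ 59.04°.
Law of sines gives b = a·sin B/sin A ≈ 4.1676.
Area = ½·a·c·sin B ≈ 2.6544.
Semiperimeter s = (4.69+4.1676+1.32)/2 = 5.0888.
Inradius = area/s = 2.6544/5.0888 ≈ 0.52161.

r ≈ 0.522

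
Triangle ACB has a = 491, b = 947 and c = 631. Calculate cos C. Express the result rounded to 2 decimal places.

By the law of cosines, cos C = (b² + a² − c²) / (2·b·a) ≈ 0.79545, so ∠C ≈ 37.30°.

cos C ≈ 0.80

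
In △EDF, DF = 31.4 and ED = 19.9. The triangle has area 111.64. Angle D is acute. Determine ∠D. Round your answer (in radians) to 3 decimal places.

0.365

From area = ½·ED·DF·sin D, we get sin D = 2·area/(ED·DF) ≈ 0.35733.
Taking the acute solution, ∠D ≈ 0.365 rad.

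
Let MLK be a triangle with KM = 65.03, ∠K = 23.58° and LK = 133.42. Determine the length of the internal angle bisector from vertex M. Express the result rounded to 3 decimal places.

By the law of cosines, ML² = LK² + KM² − 2·LK·KM·cos K = 6126.1, so ML ≈ 78.269.
Law of cosines again: cos M = (KM² + ML² − LK²)/(2·KM·ML) ≈ -0.73145, so ∠M ≈ 137.01°.
The bisector from M has length 2·KM·ML·cos(∠M/2)/(KM+ML) ≈ 26.031.

26.031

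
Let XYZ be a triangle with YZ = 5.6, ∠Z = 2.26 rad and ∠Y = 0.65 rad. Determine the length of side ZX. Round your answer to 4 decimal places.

The third angle is ∠X = π − ∠Y − ∠Z = 0.232 rad.
Law of sines: ZX = YZ·sin Y/sin X ≈ 14.765.

14.7653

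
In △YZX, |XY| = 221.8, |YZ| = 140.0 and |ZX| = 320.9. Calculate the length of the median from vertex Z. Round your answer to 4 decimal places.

m_Z ≈ 221.3359

Median from Z: ½√(2·|YZ|² + 2·|ZX|² − |XY|²) ≈ 221.34.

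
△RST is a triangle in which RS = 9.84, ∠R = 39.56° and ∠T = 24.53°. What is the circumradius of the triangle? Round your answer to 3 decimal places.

The third angle is ∠S = 180° − ∠T − ∠R = 115.91°.
Law of sines: ST = RS·sin R/sin T ≈ 15.095.
Law of sines: TR = RS·sin S/sin T ≈ 21.319.
Circumradius = RS/(2 sin T) ≈ 11.851.

11.851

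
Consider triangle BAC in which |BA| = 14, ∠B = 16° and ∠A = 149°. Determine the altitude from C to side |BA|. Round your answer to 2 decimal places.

h_C ≈ 7.68

The third angle is ∠C = 180° − ∠B − ∠A = 15.00°.
Law of sines: |AC| = |BA|·sin B/sin C ≈ 14.91.
Law of sines: |CB| = |BA|·sin A/sin C ≈ 27.859.
Area = ½·|BA|·|AC|·sin A ≈ 53.754.
The altitude from C has length 2·area/|BA| ≈ 7.6791.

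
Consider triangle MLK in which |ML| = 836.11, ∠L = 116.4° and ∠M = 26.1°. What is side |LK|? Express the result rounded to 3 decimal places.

The third angle is ∠K = 180° − ∠M − ∠L = 37.50°.
Law of sines: |LK| = |ML|·sin M/sin K ≈ 604.24.

604.239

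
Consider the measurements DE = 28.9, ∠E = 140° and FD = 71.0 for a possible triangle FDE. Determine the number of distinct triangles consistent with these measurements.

DE·sin E = 28.9·sin(140°) ≈ 18.58.
Since ∠E is not acute, a triangle exists only if FD > DE; here FD > DE, so there is exactly one triangle.

1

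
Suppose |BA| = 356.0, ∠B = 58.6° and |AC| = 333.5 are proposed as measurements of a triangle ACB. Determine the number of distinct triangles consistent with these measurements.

|BA|·sin B = 356.0·sin(58.6°) ≈ 303.9.
Since |BA| sin B < |AC| < |BA| (303.9 < 333.5 < 356.0), two triangles exist.

2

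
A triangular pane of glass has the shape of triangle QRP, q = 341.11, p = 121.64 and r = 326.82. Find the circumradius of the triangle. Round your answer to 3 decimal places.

By the law of cosines, cos Q = (r² + p² − q²) / (2·r·p) ≈ 0.06605, so ∠Q ≈ 86.21°.
Circumradius = q/(2 sin Q) ≈ 170.93.

170.928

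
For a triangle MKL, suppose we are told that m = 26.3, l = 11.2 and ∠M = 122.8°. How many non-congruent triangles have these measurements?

l·sin M = 11.2·sin(122.8°) ≈ 9.414.
Since ∠M is not acute, a triangle exists only if m > l; here m > l, so there is exactly one triangle.

1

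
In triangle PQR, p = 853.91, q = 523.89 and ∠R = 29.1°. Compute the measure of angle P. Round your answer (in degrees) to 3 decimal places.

By the law of cosines, r² = p² + q² − 2·p·q·cos R = 2.2185e+05, so r ≈ 471.01.
Law of cosines again: cos P = (q² + r² − p²)/(2·q·r) ≈ -0.47182, so ∠P ≈ 118.15°.

118.153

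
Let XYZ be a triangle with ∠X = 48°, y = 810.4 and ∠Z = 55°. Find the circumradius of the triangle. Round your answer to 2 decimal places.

R ≈ 415.86

The third angle is ∠Y = 180° − ∠Z − ∠X = 77.00°.
Law of sines: x = y·sin X/sin Y ≈ 618.09.
Law of sines: z = y·sin Z/sin Y ≈ 681.3.
Circumradius = y/(2 sin Y) ≈ 415.86.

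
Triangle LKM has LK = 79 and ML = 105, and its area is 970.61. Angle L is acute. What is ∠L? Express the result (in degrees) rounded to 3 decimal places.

13.534

From area = ½·ML·LK·sin L, we get sin L = 2·area/(ML·LK) ≈ 0.23402.
Taking the acute solution, ∠L ≈ 13.53°.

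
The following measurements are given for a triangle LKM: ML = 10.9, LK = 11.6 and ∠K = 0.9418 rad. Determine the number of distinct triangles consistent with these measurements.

2

LK·sin K = 11.6·sin(0.9418 rad) ≈ 9.38.
Since LK sin K < ML < LK (9.38 < 10.9 < 11.6), two triangles exist.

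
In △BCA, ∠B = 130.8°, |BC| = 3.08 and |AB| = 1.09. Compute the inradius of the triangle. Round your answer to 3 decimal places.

By the law of cosines, |CA|² = |AB|² + |BC|² − 2·|AB|·|BC|·cos B = 15.062, so |CA| ≈ 3.881.
Area = ½·|AB|·|BC|·sin B ≈ 1.2707.
Semiperimeter s = (3.881+1.09+3.08)/2 = 4.0255.
Inradius = area/s = 1.2707/4.0255 ≈ 0.31566.

r ≈ 0.316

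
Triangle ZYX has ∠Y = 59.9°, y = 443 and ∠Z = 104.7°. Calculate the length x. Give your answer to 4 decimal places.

The third angle is ∠X = 180° − ∠Z − ∠Y = 15.40°.
Law of sines: x = y·sin X/sin Y ≈ 135.98.

135.9778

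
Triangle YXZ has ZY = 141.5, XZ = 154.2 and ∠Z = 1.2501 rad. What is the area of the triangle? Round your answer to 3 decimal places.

area ≈ 10353.434

Area = ½·XZ·ZY·sin Z ≈ 10353.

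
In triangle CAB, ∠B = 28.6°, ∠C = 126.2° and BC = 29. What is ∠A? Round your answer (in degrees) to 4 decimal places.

25.2000

The third angle is ∠A = 180° − ∠B − ∠C = 25.20°.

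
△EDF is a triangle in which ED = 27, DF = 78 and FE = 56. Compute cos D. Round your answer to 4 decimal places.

cos D ≈ 0.8730

By the law of cosines, cos D = (ED² + DF² − FE²) / (2·ED·DF) ≈ 0.87298, so ∠D ≈ 29.19°.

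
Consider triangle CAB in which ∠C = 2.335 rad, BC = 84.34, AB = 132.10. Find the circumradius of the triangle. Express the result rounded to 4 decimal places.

91.4904

Law of sines: sin A = BC·sin C/AB ≈ 0.46092.
Since AB ≥ BC, only the acute value applies: ∠A ≈ 0.479 rad.
Then ∠B = π − ∠C − ∠A ≈ 0.328 rad.
Law of sines gives CA = AB·sin B/sin C ≈ 58.871.
Circumradius = AB/(2 sin C) ≈ 91.49.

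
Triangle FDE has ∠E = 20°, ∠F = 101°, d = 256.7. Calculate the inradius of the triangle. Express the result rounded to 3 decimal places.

r ≈ 39.519

The third angle is ∠D = 180° − ∠E − ∠F = 59.00°.
Law of sines: f = d·sin F/sin D ≈ 293.97.
Law of sines: e = d·sin E/sin D ≈ 102.43.
Area = ½·d·f·sin E ≈ 12905.
Semiperimeter s = (293.97+256.7+102.43)/2 = 326.55.
Inradius = area/s = 12905/326.55 ≈ 39.519.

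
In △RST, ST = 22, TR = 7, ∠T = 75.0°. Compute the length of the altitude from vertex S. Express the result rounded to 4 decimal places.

By the law of cosines, RS² = ST² + TR² − 2·ST·TR·cos T = 453.28, so RS ≈ 21.29.
Area = ½·ST·TR·sin T ≈ 74.376.
The altitude from S has length 2·area/TR ≈ 21.25.

h_S ≈ 21.2504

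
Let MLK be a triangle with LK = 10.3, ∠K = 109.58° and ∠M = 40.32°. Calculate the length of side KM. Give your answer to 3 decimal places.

The third angle is ∠L = 180° − ∠K − ∠M = 30.10°.
Law of sines: KM = LK·sin L/sin M ≈ 7.9832.

7.983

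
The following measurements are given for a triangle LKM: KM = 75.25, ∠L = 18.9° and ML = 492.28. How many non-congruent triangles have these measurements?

0

ML·sin L = 492.28·sin(18.9°) ≈ 159.5.
Since KM = 75.25 < 159.5 = ML sin L, no triangle exists.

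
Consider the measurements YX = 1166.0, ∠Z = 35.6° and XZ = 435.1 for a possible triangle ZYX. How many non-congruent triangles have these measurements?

XZ·sin Z = 435.1·sin(35.6°) ≈ 253.3.
Since YX ≥ XZ, exactly one triangle exists.

1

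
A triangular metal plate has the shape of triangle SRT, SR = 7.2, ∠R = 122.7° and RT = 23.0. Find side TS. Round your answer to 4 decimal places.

27.5639

By the law of cosines, TS² = SR² + RT² − 2·SR·RT·cos R = 759.77, so TS ≈ 27.564.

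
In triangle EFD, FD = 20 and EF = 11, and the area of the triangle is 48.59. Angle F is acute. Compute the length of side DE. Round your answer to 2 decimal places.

From area = ½·EF·FD·sin F, we get sin F = 2·area/(EF·FD) ≈ 0.44173.
Taking the acute solution, ∠F ≈ 26.21°.
Law of cosines then gives DE ≈ 11.236.

11.24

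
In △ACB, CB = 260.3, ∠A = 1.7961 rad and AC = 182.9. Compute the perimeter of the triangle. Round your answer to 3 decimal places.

Law of sines: sin B = AC·sin A/CB ≈ 0.68489.
Since CB ≥ AC, only the acute value applies: ∠B ≈ 0.7545 rad.
Then ∠C = π − ∠A − ∠B ≈ 0.5910 rad.
Law of sines gives BA = CB·sin C/sin A ≈ 148.81.
Semiperimeter s = (260.3+148.81+182.9)/2 = 296.
Perimeter = 260.3 + 148.81 + 182.9 = 592.01.

592.006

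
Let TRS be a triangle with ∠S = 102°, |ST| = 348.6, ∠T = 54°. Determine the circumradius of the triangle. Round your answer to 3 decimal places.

The third angle is ∠R = 180° − ∠S − ∠T = 24.00°.
Law of sines: |RS| = |ST|·sin T/sin R ≈ 693.38.
Law of sines: |TR| = |ST|·sin S/sin R ≈ 838.34.
Circumradius = |ST|/(2 sin R) ≈ 428.53.

428.533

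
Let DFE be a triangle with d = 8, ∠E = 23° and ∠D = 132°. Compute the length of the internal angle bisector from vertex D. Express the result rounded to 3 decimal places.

The third angle is ∠F = 180° − ∠E − ∠D = 25.00°.
Law of sines: f = d·sin F/sin D ≈ 4.5495.
Law of sines: e = d·sin E/sin D ≈ 4.2062.
The bisector from D has length 2·f·e·cos(∠D/2)/(f+e) ≈ 1.7779.

1.778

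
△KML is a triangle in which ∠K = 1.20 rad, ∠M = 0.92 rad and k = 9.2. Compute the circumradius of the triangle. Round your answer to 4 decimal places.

The third angle is ∠L = π − ∠K − ∠M = 1.022 rad.
Law of sines: m = k·sin M/sin K ≈ 7.8532.
Law of sines: l = k·sin L/sin K ≈ 8.4192.
Circumradius = k/(2 sin K) ≈ 4.9354.

4.9354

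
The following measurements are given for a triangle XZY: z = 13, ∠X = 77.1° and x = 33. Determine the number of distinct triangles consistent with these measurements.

z·sin X = 13·sin(77.1°) ≈ 12.67.
Since x ≥ z, exactly one triangle exists.

1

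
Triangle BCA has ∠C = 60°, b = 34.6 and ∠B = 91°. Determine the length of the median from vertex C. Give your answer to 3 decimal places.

22.689

The third angle is ∠A = 180° − ∠B − ∠C = 29.00°.
Law of sines: c = b·sin C/sin B ≈ 29.969.
Law of sines: a = b·sin A/sin B ≈ 16.777.
Median from C: ½√(2·a² + 2·b² − c²) ≈ 22.689.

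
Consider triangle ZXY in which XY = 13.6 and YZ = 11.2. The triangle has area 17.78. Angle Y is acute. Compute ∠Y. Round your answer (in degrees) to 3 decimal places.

13.501

From area = ½·XY·YZ·sin Y, we get sin Y = 2·area/(XY·YZ) ≈ 0.23346.
Taking the acute solution, ∠Y ≈ 13.50°.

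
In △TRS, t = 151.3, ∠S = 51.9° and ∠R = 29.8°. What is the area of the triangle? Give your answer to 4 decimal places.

area ≈ 4523.6943

The third angle is ∠T = 180° − ∠R − ∠S = 98.30°.
Law of sines: r = t·sin R/sin T ≈ 75.988.
Law of sines: s = t·sin S/sin T ≈ 120.32.
Area = ½·t·r·sin S ≈ 4523.7.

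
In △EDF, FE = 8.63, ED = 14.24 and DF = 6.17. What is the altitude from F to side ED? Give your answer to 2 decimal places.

Semiperimeter s = (6.17 + 8.63 + 14.24)/2 = 14.52.
Heron's formula: area = √(14.52·8.35·5.89·0.28) ≈ 14.14.
The altitude from F has length 2·area/ED ≈ 1.986.

h_F ≈ 1.99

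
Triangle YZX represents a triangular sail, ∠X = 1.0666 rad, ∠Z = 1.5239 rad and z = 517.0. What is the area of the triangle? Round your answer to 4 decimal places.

The third angle is ∠Y = π − ∠Z − ∠X = 0.5511 rad.
Law of sines: y = z·sin Y/sin Z ≈ 271.01.
Law of sines: x = z·sin X/sin Z ≈ 453.16.
Area = ½·z·y·sin X ≈ 61338.

61338.2192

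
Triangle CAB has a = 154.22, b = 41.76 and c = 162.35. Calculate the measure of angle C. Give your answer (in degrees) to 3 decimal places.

By the law of cosines, cos C = (a² + b² − c²) / (2·a·b) ≈ -0.06442, so ∠C ≈ 93.69°.

∠C ≈ 93.694°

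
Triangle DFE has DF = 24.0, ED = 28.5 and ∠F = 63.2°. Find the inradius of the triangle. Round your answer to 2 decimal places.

r ≈ 7.73

Law of sines: sin E = DF·sin F/ED ≈ 0.75165.
Since ED ≥ DF, only the acute value applies: ∠E ≈ 48.73°.
Then ∠D = 180° − ∠F − ∠E ≈ 68.07°.
Law of sines gives FE = ED·sin D/sin F ≈ 29.619.
Area = ½·ED·DF·sin D ≈ 317.25.
Semiperimeter s = (29.619+28.5+24)/2 = 41.059.
Inradius = area/s = 317.25/41.059 ≈ 7.7265.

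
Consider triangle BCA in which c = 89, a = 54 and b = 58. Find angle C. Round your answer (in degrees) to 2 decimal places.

∠C ≈ 105.19°

By the law of cosines, cos C = (a² + b² − c²) / (2·a·b) ≈ -0.26197, so ∠C ≈ 105.19°.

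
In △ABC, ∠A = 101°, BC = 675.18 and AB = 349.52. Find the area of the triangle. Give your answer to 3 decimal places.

88316.333

Law of sines: sin C = AB·sin A/BC ≈ 0.50816.
Since BC ≥ AB, only the acute value applies: ∠C ≈ 30.54°.
Then ∠B = 180° − ∠A − ∠C ≈ 48.46°.
Law of sines gives CA = BC·sin B/sin A ≈ 514.82.
Area = ½·BC·AB·sin B ≈ 88316.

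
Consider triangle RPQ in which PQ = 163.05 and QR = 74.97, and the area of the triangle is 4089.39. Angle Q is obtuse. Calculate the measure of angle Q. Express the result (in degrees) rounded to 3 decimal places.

From area = ½·PQ·QR·sin Q, we get sin Q = 2·area/(PQ·QR) ≈ 0.66908.
Taking the obtuse solution, ∠Q ≈ 138.00°.

∠Q ≈ 138.004°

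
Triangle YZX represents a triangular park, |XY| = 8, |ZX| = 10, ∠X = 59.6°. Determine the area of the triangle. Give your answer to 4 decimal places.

34.5005

Area = ½·|ZX|·|XY|·sin X ≈ 34.501.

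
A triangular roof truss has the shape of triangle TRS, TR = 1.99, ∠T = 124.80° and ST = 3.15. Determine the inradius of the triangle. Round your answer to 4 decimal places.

By the law of cosines, RS² = ST² + TR² − 2·ST·TR·cos T = 21.038, so RS ≈ 4.5867.
Area = ½·ST·TR·sin T ≈ 2.5737.
Semiperimeter s = (4.5867+3.15+1.99)/2 = 4.8633.
Inradius = area/s = 2.5737/4.8633 ≈ 0.5292.

0.5292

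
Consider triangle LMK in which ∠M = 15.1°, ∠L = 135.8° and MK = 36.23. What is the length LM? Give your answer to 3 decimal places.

25.274

The third angle is ∠K = 180° − ∠L − ∠M = 29.10°.
Law of sines: LM = MK·sin K/sin L ≈ 25.274.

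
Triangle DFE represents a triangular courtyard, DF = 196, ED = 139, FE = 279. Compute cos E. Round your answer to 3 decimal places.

cos E ≈ 0.757

By the law of cosines, cos E = (FE² + ED² − DF²) / (2·FE·ED) ≈ 0.75741, so ∠E ≈ 40.76°.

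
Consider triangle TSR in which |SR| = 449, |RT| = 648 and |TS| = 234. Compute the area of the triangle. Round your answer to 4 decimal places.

Semiperimeter s = (449 + 648 + 234)/2 = 665.5.
Heron's formula: area = √(665.5·216.5·17.5·431.5) ≈ 32985.

area ≈ 32984.6898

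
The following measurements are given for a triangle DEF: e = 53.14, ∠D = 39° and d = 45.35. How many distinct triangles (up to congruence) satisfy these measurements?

2

e·sin D = 53.14·sin(39°) ≈ 33.44.
Since e sin D < d < e (33.44 < 45.35 < 53.14), two triangles exist.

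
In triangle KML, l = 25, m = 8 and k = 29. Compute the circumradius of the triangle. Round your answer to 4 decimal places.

By the law of cosines, cos K = (m² + l² − k²) / (2·m·l) ≈ -0.38000, so ∠K ≈ 112.33°.
Circumradius = k/(2 sin K) ≈ 15.676.

R ≈ 15.6759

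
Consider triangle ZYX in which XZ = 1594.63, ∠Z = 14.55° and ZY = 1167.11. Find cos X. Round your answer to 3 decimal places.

By the law of cosines, YX² = XZ² + ZY² − 2·XZ·ZY·cos Z = 3.0215e+05, so YX ≈ 549.68.
Law of cosines again: cos X = (YX² + XZ² − ZY²)/(2·YX·XZ) ≈ 0.84586, so ∠X ≈ 32.24°.

cos X ≈ 0.846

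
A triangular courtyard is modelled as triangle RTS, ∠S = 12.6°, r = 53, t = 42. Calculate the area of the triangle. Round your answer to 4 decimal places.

Area = ½·r·t·sin S ≈ 242.79.

242.7934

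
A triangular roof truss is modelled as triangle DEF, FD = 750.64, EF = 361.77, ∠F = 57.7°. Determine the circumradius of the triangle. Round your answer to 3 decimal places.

R ≈ 376.041

By the law of cosines, DE² = EF² + FD² − 2·EF·FD·cos F = 4.0412e+05, so DE ≈ 635.71.
Area = ½·EF·FD·sin F ≈ 1.1477e+05.
Circumradius = DE/(2 sin F) ≈ 376.04.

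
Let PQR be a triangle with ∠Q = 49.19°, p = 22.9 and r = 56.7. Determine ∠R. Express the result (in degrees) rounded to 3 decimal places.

By the law of cosines, q² = r² + p² − 2·r·p·cos Q = 2042.1, so q ≈ 45.19.
Law of cosines again: cos R = (p² + q² − r²)/(2·p·q) ≈ -0.31327, so ∠R ≈ 108.26°.

∠R ≈ 108.256°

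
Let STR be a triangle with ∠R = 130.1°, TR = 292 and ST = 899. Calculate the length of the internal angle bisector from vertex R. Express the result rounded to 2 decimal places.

Law of sines: sin S = TR·sin R/ST ≈ 0.24845.
Since ST ≥ TR, only the acute value applies: ∠S ≈ 14.39°.
Then ∠T = 180° − ∠R − ∠S ≈ 35.51°.
Law of sines gives RS = ST·sin T/sin R ≈ 682.73.
The bisector from R has length 2·TR·RS·cos(∠R/2)/(TR+RS) ≈ 172.55.

t_R ≈ 172.55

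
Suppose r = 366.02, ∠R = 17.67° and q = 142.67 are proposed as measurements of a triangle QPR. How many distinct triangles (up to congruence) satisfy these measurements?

q·sin R = 142.67·sin(17.67°) ≈ 43.31.
Since r ≥ q, exactly one triangle exists.

1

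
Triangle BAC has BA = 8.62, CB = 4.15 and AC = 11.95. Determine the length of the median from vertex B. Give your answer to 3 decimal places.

Median from B: ½√(2·CB² + 2·BA² − AC²) ≈ 3.1722.

m_B ≈ 3.172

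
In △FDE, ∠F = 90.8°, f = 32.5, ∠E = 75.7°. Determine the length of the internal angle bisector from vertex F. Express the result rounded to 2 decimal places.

The third angle is ∠D = 180° − ∠E − ∠F = 13.50°.
Law of sines: d = f·sin D/sin F ≈ 7.5877.
Law of sines: e = f·sin E/sin F ≈ 31.496.
The bisector from F has length 2·d·e·cos(∠F/2)/(d+e) ≈ 8.5868.

8.59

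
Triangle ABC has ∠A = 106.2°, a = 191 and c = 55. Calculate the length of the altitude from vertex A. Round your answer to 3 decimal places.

Law of sines: sin C = c·sin A/a ≈ 0.27652.
Since a ≥ c, only the acute value applies: ∠C ≈ 16.05°.
Then ∠B = 180° − ∠A − ∠C ≈ 57.75°.
Law of sines gives b = a·sin B/sin A ≈ 168.21.
Area = ½·a·c·sin B ≈ 4442.
The altitude from A has length 2·area/a ≈ 46.514.

46.514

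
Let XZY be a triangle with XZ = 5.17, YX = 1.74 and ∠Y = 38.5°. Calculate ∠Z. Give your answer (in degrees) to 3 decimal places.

12.094

Law of sines: sin Z = YX·sin Y/XZ ≈ 0.20951.
Since XZ ≥ YX, only the acute value applies: ∠Z ≈ 12.09°.
Then ∠X = 180° − ∠Y − ∠Z ≈ 129.41°.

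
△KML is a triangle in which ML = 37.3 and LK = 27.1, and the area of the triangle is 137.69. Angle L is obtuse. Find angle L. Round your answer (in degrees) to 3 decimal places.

∠L ≈ 164.191°

From area = ½·ML·LK·sin L, we get sin L = 2·area/(ML·LK) ≈ 0.27243.
Taking the obtuse solution, ∠L ≈ 164.19°.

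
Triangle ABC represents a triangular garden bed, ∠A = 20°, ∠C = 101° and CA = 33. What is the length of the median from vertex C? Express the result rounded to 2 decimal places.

m_C ≈ 16.56

The third angle is ∠B = 180° − ∠C − ∠A = 59.00°.
Law of sines: BC = CA·sin A/sin B ≈ 13.167.
Law of sines: AB = CA·sin C/sin B ≈ 37.792.
Median from C: ½√(2·BC² + 2·CA² − AB²) ≈ 16.557.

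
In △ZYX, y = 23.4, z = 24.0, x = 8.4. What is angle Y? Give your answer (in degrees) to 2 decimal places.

75.79

By the law of cosines, cos Y = (x² + z² − y²) / (2·x·z) ≈ 0.24554, so ∠Y ≈ 75.79°.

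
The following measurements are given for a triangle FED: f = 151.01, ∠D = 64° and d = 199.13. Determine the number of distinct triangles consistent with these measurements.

f·sin D = 151.01·sin(64°) ≈ 135.7.
Since d ≥ f, exactly one triangle exists.

1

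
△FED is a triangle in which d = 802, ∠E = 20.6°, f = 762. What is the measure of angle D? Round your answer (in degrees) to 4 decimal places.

By the law of cosines, e² = d² + f² − 2·d·f·cos E = 79751, so e ≈ 282.4.
Law of cosines again: cos D = (f² + e² − d²)/(2·f·e) ≈ 0.03994, so ∠D ≈ 87.71°.

∠D ≈ 87.7108°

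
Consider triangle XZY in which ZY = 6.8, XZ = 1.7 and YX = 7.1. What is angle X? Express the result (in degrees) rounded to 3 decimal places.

72.995

By the law of cosines, cos X = (YX² + XZ² − ZY²) / (2·YX·XZ) ≈ 0.29246, so ∠X ≈ 72.99°.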